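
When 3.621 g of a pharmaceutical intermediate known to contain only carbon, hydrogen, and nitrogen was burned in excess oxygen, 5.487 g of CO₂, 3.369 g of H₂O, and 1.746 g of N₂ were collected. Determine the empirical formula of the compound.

mol C = 5.487 g CO₂ ÷ 44.009 g/mol = 0.12468 mol
mol H = 2 × 3.369 g H₂O ÷ 18.015 g/mol = 0.37402 mol
mol N = 2 × 1.746 g N₂ ÷ 28.014 g/mol = 0.12465 mol
Divide by the smallest (0.12465 mol): C 1.000, H 3.001, N 1.000

CH3N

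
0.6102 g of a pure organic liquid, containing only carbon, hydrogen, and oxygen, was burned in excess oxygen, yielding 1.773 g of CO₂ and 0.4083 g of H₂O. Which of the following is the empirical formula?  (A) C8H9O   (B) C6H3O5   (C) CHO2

(A) C8H9O

mol C = 1.773 g CO₂ ÷ 44.009 g/mol = 0.040287 mol
mol H = 2 × 0.4083 g H₂O ÷ 18.015 g/mol = 0.045329 mol
mass O = 0.6102 − (0.48389 + 0.045692) = 0.080619 g → mol O = 0.080619 ÷ 15.999 = 0.0050390 mol
Divide by the smallest (0.0050390 mol): C 7.995, H 8.996, O 1.000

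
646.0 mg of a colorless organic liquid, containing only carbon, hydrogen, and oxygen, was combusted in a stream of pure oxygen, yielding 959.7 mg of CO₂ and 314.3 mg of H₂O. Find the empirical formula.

C5H8O5

mol C = 0.9597 g CO₂ ÷ 44.009 g/mol = 0.021807 mol
mol H = 2 × 0.3143 g H₂O ÷ 18.015 g/mol = 0.034893 mol
mass O = 0.6460 − (0.26192 + 0.035172) = 0.34890 g → mol O = 0.34890 ÷ 15.999 = 0.021808 mol
Divide by the smallest (0.021807 mol): C 1.000, H 1.600, O 1.000
Multiplying each by 5 gives whole numbers: C 5.00, H 8.00, O 5.00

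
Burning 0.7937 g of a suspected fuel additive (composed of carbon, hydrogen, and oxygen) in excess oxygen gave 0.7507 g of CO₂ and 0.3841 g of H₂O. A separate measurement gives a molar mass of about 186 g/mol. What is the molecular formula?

C4H10O8

mol C = 0.7507 g CO₂ ÷ 44.009 g/mol = 0.017058 mol
mol H = 2 × 0.3841 g H₂O ÷ 18.015 g/mol = 0.042642 mol
mass O = 0.7937 − (0.20488 + 0.042983) = 0.54583 g → mol O = 0.54583 ÷ 15.999 = 0.034117 mol
Divide by the smallest (0.017058 mol): C 1.000, H 2.500, O 2.000
Multiplying each by 2 gives whole numbers: C 2.00, H 5.00, O 4.00
Empirical formula: C2H5O4
Empirical-formula mass = 93.06 g/mol; 186 ÷ 93.06 ≈ 2, so the molecular formula is C4H10O8.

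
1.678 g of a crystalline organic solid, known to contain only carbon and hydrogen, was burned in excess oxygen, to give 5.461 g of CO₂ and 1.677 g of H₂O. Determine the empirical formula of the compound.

C2H3

mol C = 5.461 g CO₂ ÷ 44.009 g/mol = 0.12409 mol
mol H = 2 × 1.677 g H₂O ÷ 18.015 g/mol = 0.18618 mol
Divide by the smallest (0.12409 mol): C 1.000, H 1.500
Multiplying each by 2 gives whole numbers: C 2.00, H 3.00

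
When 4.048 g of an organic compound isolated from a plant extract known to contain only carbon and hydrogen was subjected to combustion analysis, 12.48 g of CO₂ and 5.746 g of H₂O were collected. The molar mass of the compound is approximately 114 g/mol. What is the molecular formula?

C8H18

mol C = 12.48 g CO₂ ÷ 44.009 g/mol = 0.28358 mol
mol H = 2 × 5.746 g H₂O ÷ 18.015 g/mol = 0.63791 mol
Divide by the smallest (0.28358 mol): C 1.000, H 2.250
Multiplying each by 4 gives whole numbers: C 4.00, H 9.00
Empirical formula: C4H9
Empirical-formula mass = 57.12 g/mol; 114 ÷ 57.12 ≈ 2, so the molecular formula is C8H18.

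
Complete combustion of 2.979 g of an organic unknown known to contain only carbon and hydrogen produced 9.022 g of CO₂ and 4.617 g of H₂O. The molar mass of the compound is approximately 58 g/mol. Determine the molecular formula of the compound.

C4H10

mol C = 9.022 g CO₂ ÷ 44.009 g/mol = 0.20500 mol
mol H = 2 × 4.617 g H₂O ÷ 18.015 g/mol = 0.51257 mol
Divide by the smallest (0.20500 mol): C 1.000, H 2.500
Multiplying each by 2 gives whole numbers: C 2.00, H 5.00
Empirical formula: C2H5
Empirical-formula mass = 29.06 g/mol; 58 ÷ 29.06 ≈ 2, so the molecular formula is C4H10.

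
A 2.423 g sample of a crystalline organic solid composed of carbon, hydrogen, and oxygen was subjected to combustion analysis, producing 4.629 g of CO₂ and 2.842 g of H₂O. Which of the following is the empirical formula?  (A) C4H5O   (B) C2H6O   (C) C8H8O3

(B) C2H6O

mol C = 4.629 g CO₂ ÷ 44.009 g/mol = 0.10518 mol
mol H = 2 × 2.842 g H₂O ÷ 18.015 g/mol = 0.31551 mol
mass O = 2.423 − (1.2634 + 0.31804) = 0.84161 g → mol O = 0.84161 ÷ 15.999 = 0.052604 mol
Divide by the smallest (0.052604 mol): C 2.000, H 5.998, O 1.000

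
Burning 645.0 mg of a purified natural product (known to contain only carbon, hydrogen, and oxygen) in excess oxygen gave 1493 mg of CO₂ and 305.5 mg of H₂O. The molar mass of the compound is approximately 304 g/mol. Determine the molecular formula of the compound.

mol C = 1.493 g CO₂ ÷ 44.009 g/mol = 0.033925 mol
mol H = 2 × 0.3055 g H₂O ÷ 18.015 g/mol = 0.033916 mol
mass O = 0.6450 − (0.40747 + 0.034188) = 0.20334 g → mol O = 0.20334 ÷ 15.999 = 0.012710 mol
Divide by the smallest (0.012710 mol): C 2.669, H 2.669, O 1.000
Multiplying each by 3 gives whole numbers: C 8.01, H 8.01, O 3.00
Empirical formula: C8H8O3
Empirical-formula mass = 152.15 g/mol; 304 ÷ 152.15 ≈ 2, so the molecular formula is C16H16O6.

C16H16O6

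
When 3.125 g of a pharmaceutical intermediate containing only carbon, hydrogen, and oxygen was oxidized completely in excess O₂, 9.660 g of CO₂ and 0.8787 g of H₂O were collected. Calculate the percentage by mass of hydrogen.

3.15%

mol C = 9.660 g CO₂ ÷ 44.009 g/mol = 0.21950 mol
mol H = 2 × 0.8787 g H₂O ÷ 18.015 g/mol = 0.097552 mol
mass O = 3.125 − (2.6364 + 0.098332) = 0.39025 g → mol O = 0.39025 ÷ 15.999 = 0.024392 mol
mass % H = 0.098332 g ÷ 3.125 g × 100%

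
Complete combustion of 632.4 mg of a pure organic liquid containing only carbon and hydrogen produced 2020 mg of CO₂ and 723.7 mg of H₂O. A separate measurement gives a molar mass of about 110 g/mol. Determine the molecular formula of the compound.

mol C = 2.020 g CO₂ ÷ 44.009 g/mol = 0.045900 mol
mol H = 2 × 0.7237 g H₂O ÷ 18.015 g/mol = 0.080344 mol
Divide by the smallest (0.045900 mol): C 1.000, H 1.750
Multiplying each by 4 gives whole numbers: C 4.00, H 7.00
Empirical formula: C4H7
Empirical-formula mass = 55.10 g/mol; 110 ÷ 55.10 ≈ 2, so the molecular formula is C8H14.

C8H14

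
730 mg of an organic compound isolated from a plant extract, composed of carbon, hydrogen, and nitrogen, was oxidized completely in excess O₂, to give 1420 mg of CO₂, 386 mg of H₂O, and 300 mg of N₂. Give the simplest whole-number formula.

mol C = 1.42 g CO₂ ÷ 44.009 g/mol = 0.03227 mol
mol H = 2 × 0.386 g H₂O ÷ 18.015 g/mol = 0.04285 mol
mol N = 2 × 0.300 g N₂ ÷ 28.014 g/mol = 0.02142 mol
Divide by the smallest (0.02142 mol): C 1.507, H 2.001, N 1.000
Multiplying each by 2 gives whole numbers: C 3.01, H 4.00, N 2.00

C3H4N2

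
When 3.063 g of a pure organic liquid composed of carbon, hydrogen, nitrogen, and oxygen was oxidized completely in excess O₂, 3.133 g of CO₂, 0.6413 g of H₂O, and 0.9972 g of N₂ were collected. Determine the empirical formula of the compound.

mol C = 3.133 g CO₂ ÷ 44.009 g/mol = 0.071190 mol
mol H = 2 × 0.6413 g H₂O ÷ 18.015 g/mol = 0.071196 mol
mol N = 2 × 0.9972 g N₂ ÷ 28.014 g/mol = 0.071193 mol
mass O = 3.063 − (0.85506 + 0.071766 + 0.99720) = 1.1390 g → mol O = 1.1390 ÷ 15.999 = 0.071190 mol
Divide by the smallest (0.071190 mol): C 1.000, H 1.000, N 1.000, O 1.000

CHNO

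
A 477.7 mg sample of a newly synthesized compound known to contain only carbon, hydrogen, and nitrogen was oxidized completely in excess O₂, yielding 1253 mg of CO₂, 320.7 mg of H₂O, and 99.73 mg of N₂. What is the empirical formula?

mol C = 1.253 g CO₂ ÷ 44.009 g/mol = 0.028471 mol
mol H = 2 × 0.3207 g H₂O ÷ 18.015 g/mol = 0.035604 mol
mol N = 2 × 0.09973 g N₂ ÷ 28.014 g/mol = 0.0071200 mol
Divide by the smallest (0.0071200 mol): C 3.999, H 5.001, N 1.000

C4H5N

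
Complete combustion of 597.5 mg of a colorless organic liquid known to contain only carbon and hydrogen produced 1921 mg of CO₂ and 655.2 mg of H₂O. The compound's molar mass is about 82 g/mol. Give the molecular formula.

mol C = 1.921 g CO₂ ÷ 44.009 g/mol = 0.043650 mol
mol H = 2 × 0.6552 g H₂O ÷ 18.015 g/mol = 0.072739 mol
Divide by the smallest (0.043650 mol): C 1.000, H 1.666
Multiplying each by 3 gives whole numbers: C 3.00, H 5.00
Empirical formula: C3H5
Empirical-formula mass = 41.07 g/mol; 82 ÷ 41.07 ≈ 2, so the molecular formula is C6H10.

C6H10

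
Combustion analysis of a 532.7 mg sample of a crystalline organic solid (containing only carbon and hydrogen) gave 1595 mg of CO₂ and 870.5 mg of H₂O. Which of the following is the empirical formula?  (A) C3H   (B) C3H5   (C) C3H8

mol C = 1.595 g CO₂ ÷ 44.009 g/mol = 0.036243 mol
mol H = 2 × 0.8705 g H₂O ÷ 18.015 g/mol = 0.096642 mol
Divide by the smallest (0.036243 mol): C 1.000, H 2.667
Multiplying each by 3 gives whole numbers: C 3.00, H 8.00

(C) C3H8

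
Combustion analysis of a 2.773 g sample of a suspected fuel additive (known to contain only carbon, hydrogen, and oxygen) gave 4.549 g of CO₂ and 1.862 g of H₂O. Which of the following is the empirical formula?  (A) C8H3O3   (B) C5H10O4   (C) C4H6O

(B) C5H10O4

mol C = 4.549 g CO₂ ÷ 44.009 g/mol = 0.10337 mol
mol H = 2 × 1.862 g H₂O ÷ 18.015 g/mol = 0.20672 mol
mass O = 2.773 − (1.2415 + 0.20837) = 1.3231 g → mol O = 1.3231 ÷ 15.999 = 0.082700 mol
Divide by the smallest (0.082700 mol): C 1.250, H 2.500, O 1.000
Multiplying each by 4 gives whole numbers: C 5.00, H 10.00, O 4.00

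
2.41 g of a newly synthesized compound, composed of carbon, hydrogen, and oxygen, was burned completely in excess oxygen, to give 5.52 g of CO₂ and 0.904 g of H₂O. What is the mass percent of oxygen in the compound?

33.3%

mol C = 5.52 g CO₂ ÷ 44.009 g/mol = 0.1254 mol
mol H = 2 × 0.904 g H₂O ÷ 18.015 g/mol = 0.1004 mol
mass O = 2.41 − (1.507 + 0.1012) = 0.8023 g → mol O = 0.8023 ÷ 15.999 = 0.05015 mol
mass % O = 0.8023 g ÷ 2.41 g × 100%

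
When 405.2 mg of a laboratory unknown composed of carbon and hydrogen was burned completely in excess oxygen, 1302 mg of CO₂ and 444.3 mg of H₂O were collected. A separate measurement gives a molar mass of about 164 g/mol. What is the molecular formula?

mol C = 1.302 g CO₂ ÷ 44.009 g/mol = 0.029585 mol
mol H = 2 × 0.4443 g H₂O ÷ 18.015 g/mol = 0.049326 mol
Divide by the smallest (0.029585 mol): C 1.000, H 1.667
Multiplying each by 3 gives whole numbers: C 3.00, H 5.00
Empirical formula: C3H5
Empirical-formula mass = 41.07 g/mol; 164 ÷ 41.07 ≈ 4, so the molecular formula is C12H20.

C12H20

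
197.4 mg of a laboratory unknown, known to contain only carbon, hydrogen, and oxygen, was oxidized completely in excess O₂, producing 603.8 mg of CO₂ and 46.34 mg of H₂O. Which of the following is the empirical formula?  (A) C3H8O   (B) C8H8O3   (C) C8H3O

(C) C8H3O

mol C = 0.6038 g CO₂ ÷ 44.009 g/mol = 0.013720 mol
mol H = 2 × 0.04634 g H₂O ÷ 18.015 g/mol = 0.0051446 mol
mass O = 0.1974 − (0.16479 + 0.0051858) = 0.027424 g → mol O = 0.027424 ÷ 15.999 = 0.0017141 mol
Divide by the smallest (0.0017141 mol): C 8.004, H 3.001, O 1.000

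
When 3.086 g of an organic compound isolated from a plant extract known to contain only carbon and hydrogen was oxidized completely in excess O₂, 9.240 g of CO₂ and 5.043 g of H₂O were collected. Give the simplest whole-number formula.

mol C = 9.240 g CO₂ ÷ 44.009 g/mol = 0.20996 mol
mol H = 2 × 5.043 g H₂O ÷ 18.015 g/mol = 0.55987 mol
Divide by the smallest (0.20996 mol): C 1.000, H 2.667
Multiplying each by 3 gives whole numbers: C 3.00, H 8.00

C3H8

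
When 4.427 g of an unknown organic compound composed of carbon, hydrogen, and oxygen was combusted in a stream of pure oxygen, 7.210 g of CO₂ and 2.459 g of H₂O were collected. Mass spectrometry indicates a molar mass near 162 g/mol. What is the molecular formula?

C6H10O5

mol C = 7.210 g CO₂ ÷ 44.009 g/mol = 0.16383 mol
mol H = 2 × 2.459 g H₂O ÷ 18.015 g/mol = 0.27299 mol
mass O = 4.427 − (1.9678 + 0.27518) = 2.1841 g → mol O = 2.1841 ÷ 15.999 = 0.13651 mol
Divide by the smallest (0.13651 mol): C 1.200, H 2.000, O 1.000
Multiplying each by 5 gives whole numbers: C 6.00, H 10.00, O 5.00
Empirical formula: C6H10O5
Empirical-formula mass = 162.14 g/mol; 162 ÷ 162.14 ≈ 1, so the molecular formula is C6H10O5.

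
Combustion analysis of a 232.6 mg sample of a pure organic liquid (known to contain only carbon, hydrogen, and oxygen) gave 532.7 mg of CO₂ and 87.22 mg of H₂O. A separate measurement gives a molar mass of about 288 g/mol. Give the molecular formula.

C15H12O6

mol C = 0.5327 g CO₂ ÷ 44.009 g/mol = 0.012104 mol
mol H = 2 × 0.08722 g H₂O ÷ 18.015 g/mol = 0.0096830 mol
mass O = 0.2326 − (0.14539 + 0.0097605) = 0.077454 g → mol O = 0.077454 ÷ 15.999 = 0.0048412 mol
Divide by the smallest (0.0048412 mol): C 2.500, H 2.000, O 1.000
Multiplying each by 2 gives whole numbers: C 5.00, H 4.00, O 2.00
Empirical formula: C5H4O2
Empirical-formula mass = 96.08 g/mol; 288 ÷ 96.08 ≈ 3, so the molecular formula is C15H12O6.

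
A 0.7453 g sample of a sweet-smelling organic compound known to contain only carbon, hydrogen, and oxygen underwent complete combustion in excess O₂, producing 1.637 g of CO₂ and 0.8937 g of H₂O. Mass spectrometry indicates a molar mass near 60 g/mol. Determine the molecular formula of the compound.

C3H8O

mol C = 1.637 g CO₂ ÷ 44.009 g/mol = 0.037197 mol
mol H = 2 × 0.8937 g H₂O ÷ 18.015 g/mol = 0.099217 mol
mass O = 0.7453 − (0.44677 + 0.10001) = 0.19852 g → mol O = 0.19852 ÷ 15.999 = 0.012408 mol
Divide by the smallest (0.012408 mol): C 2.998, H 7.996, O 1.000
Empirical formula: C3H8O
Empirical-formula mass = 60.10 g/mol; 60 ÷ 60.10 ≈ 1, so the molecular formula is C3H8O.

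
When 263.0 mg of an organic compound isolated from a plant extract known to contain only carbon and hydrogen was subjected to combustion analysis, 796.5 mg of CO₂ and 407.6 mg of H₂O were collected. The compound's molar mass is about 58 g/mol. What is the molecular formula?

C4H10

mol C = 0.7965 g CO₂ ÷ 44.009 g/mol = 0.018099 mol
mol H = 2 × 0.4076 g H₂O ÷ 18.015 g/mol = 0.045251 mol
Divide by the smallest (0.018099 mol): C 1.000, H 2.500
Multiplying each by 2 gives whole numbers: C 2.00, H 5.00
Empirical formula: C2H5
Empirical-formula mass = 29.06 g/mol; 58 ÷ 29.06 ≈ 2, so the molecular formula is C4H10.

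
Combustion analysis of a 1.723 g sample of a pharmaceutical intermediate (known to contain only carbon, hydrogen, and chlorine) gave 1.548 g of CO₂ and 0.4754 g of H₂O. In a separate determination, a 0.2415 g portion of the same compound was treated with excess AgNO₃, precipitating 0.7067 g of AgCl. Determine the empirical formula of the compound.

mol C = 1.548 g CO₂ ÷ 44.009 g/mol = 0.035175 mol
mol H = 2 × 0.4754 g H₂O ÷ 18.015 g/mol = 0.052778 mol
From the AgCl data: mol Cl per gram of compound = (0.7067 ÷ 143.318) ÷ 0.2415 = 0.020418 mol/g, so in the 1.723 g combustion sample mol Cl = 0.035181 mol
Divide by the smallest (0.035175 mol): C 1.000, H 1.500, Cl 1.000
Multiplying each by 2 gives whole numbers: C 2.00, H 3.00, Cl 2.00

C2H3Cl2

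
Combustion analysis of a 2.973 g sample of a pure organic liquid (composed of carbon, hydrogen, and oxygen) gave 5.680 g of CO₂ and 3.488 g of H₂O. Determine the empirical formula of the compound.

mol C = 5.680 g CO₂ ÷ 44.009 g/mol = 0.12906 mol
mol H = 2 × 3.488 g H₂O ÷ 18.015 g/mol = 0.38723 mol
mass O = 2.973 − (1.5502 + 0.39033) = 1.0325 g → mol O = 1.0325 ÷ 15.999 = 0.064534 mol
Divide by the smallest (0.064534 mol): C 2.000, H 6.000, O 1.000

C2H6O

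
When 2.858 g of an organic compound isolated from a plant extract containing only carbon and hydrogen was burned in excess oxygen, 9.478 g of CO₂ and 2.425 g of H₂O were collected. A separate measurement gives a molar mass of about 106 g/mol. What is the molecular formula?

C8H10

mol C = 9.478 g CO₂ ÷ 44.009 g/mol = 0.21537 mol
mol H = 2 × 2.425 g H₂O ÷ 18.015 g/mol = 0.26922 mol
Divide by the smallest (0.21537 mol): C 1.000, H 1.250
Multiplying each by 4 gives whole numbers: C 4.00, H 5.00
Empirical formula: C4H5
Empirical-formula mass = 53.08 g/mol; 106 ÷ 53.08 ≈ 2, so the molecular formula is C8H10.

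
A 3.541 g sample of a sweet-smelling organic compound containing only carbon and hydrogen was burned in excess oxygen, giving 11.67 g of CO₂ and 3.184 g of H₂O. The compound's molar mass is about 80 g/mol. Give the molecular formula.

mol C = 11.67 g CO₂ ÷ 44.009 g/mol = 0.26517 mol
mol H = 2 × 3.184 g H₂O ÷ 18.015 g/mol = 0.35348 mol
Divide by the smallest (0.26517 mol): C 1.000, H 1.333
Multiplying each by 3 gives whole numbers: C 3.00, H 4.00
Empirical formula: C3H4
Empirical-formula mass = 40.06 g/mol; 80 ÷ 40.06 ≈ 2, so the molecular formula is C6H8.

C6H8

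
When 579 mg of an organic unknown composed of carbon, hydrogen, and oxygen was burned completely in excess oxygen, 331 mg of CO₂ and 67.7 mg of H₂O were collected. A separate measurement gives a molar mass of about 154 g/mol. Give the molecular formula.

C2H2O8

mol C = 0.331 g CO₂ ÷ 44.009 g/mol = 0.007521 mol
mol H = 2 × 0.0677 g H₂O ÷ 18.015 g/mol = 0.007516 mol
mass O = 0.579 − (0.09034 + 0.007576) = 0.4811 g → mol O = 0.4811 ÷ 15.999 = 0.03007 mol
Divide by the smallest (0.007516 mol): C 1.001, H 1.000, O 4.001
Empirical formula: CHO4
Empirical-formula mass = 77.02 g/mol; 154 ÷ 77.02 ≈ 2, so the molecular formula is C2H2O8.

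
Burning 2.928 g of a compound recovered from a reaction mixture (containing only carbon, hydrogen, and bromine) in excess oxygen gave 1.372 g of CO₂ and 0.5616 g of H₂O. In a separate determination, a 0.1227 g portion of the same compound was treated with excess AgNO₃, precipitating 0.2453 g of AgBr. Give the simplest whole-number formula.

CH2Br

mol C = 1.372 g CO₂ ÷ 44.009 g/mol = 0.031175 mol
mol H = 2 × 0.5616 g H₂O ÷ 18.015 g/mol = 0.062348 mol
From the AgBr data: mol Br per gram of compound = (0.2453 ÷ 187.772) ÷ 0.1227 = 0.010647 mol/g, so in the 2.928 g combustion sample mol Br = 0.031174 mol
Divide by the smallest (0.031174 mol): C 1.000, H 2.000, Br 1.000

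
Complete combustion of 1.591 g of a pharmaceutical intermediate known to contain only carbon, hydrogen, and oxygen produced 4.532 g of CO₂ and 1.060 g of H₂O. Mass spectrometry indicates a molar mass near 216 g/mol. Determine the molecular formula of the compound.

mol C = 4.532 g CO₂ ÷ 44.009 g/mol = 0.10298 mol
mol H = 2 × 1.060 g H₂O ÷ 18.015 g/mol = 0.11768 mol
mass O = 1.591 − (1.2369 + 0.11862) = 0.23550 g → mol O = 0.23550 ÷ 15.999 = 0.014720 mol
Divide by the smallest (0.014720 mol): C 6.996, H 7.995, O 1.000
Empirical formula: C7H8O
Empirical-formula mass = 108.14 g/mol; 216 ÷ 108.14 ≈ 2, so the molecular formula is C14H16O2.

C14H16O2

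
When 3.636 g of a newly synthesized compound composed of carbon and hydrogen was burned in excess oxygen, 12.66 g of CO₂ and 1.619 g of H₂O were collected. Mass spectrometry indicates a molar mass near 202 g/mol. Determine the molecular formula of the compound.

mol C = 12.66 g CO₂ ÷ 44.009 g/mol = 0.28767 mol
mol H = 2 × 1.619 g H₂O ÷ 18.015 g/mol = 0.17974 mol
Divide by the smallest (0.17974 mol): C 1.600, H 1.000
Multiplying each by 5 gives whole numbers: C 8.00, H 5.00
Empirical formula: C8H5
Empirical-formula mass = 101.13 g/mol; 202 ÷ 101.13 ≈ 2, so the molecular formula is C16H10.

C16H10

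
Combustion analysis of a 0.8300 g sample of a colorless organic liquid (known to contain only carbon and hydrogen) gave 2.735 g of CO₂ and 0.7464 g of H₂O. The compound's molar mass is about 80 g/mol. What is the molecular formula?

mol C = 2.735 g CO₂ ÷ 44.009 g/mol = 0.062146 mol
mol H = 2 × 0.7464 g H₂O ÷ 18.015 g/mol = 0.082864 mol
Divide by the smallest (0.062146 mol): C 1.000, H 1.333
Multiplying each by 3 gives whole numbers: C 3.00, H 4.00
Empirical formula: C3H4
Empirical-formula mass = 40.06 g/mol; 80 ÷ 40.06 ≈ 2, so the molecular formula is C6H8.

C6H8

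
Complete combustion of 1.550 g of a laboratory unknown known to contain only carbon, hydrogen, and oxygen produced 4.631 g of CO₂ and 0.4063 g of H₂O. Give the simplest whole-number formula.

C7H3O

mol C = 4.631 g CO₂ ÷ 44.009 g/mol = 0.10523 mol
mol H = 2 × 0.4063 g H₂O ÷ 18.015 g/mol = 0.045107 mol
mass O = 1.550 − (1.2639 + 0.045468) = 0.24063 g → mol O = 0.24063 ÷ 15.999 = 0.015041 mol
Divide by the smallest (0.015041 mol): C 6.996, H 2.999, O 1.000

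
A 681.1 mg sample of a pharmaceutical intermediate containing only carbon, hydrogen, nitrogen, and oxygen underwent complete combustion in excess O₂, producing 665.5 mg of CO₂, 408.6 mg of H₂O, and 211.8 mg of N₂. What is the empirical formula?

mol C = 0.6655 g CO₂ ÷ 44.009 g/mol = 0.015122 mol
mol H = 2 × 0.4086 g H₂O ÷ 18.015 g/mol = 0.045362 mol
mol N = 2 × 0.2118 g N₂ ÷ 28.014 g/mol = 0.015121 mol
mass O = 0.6811 − (0.18163 + 0.045725 + 0.21180) = 0.24195 g → mol O = 0.24195 ÷ 15.999 = 0.015123 mol
Divide by the smallest (0.015121 mol): C 1.000, H 3.000, N 1.000, O 1.000

CH3NO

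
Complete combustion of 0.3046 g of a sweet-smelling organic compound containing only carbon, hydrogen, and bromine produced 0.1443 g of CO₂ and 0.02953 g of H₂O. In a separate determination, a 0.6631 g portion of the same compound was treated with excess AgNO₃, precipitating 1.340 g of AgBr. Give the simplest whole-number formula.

CHBr

mol C = 0.1443 g CO₂ ÷ 44.009 g/mol = 0.0032789 mol
mol H = 2 × 0.02953 g H₂O ÷ 18.015 g/mol = 0.0032784 mol
From the AgBr data: mol Br per gram of compound = (1.340 ÷ 187.772) ÷ 0.6631 = 0.010762 mol/g, so in the 0.3046 g combustion sample mol Br = 0.0032781 mol
Divide by the smallest (0.0032781 mol): C 1.000, H 1.000, Br 1.000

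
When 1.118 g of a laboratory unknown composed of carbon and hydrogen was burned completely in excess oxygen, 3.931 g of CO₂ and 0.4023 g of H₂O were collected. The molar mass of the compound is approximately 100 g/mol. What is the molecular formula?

C8H4

mol C = 3.931 g CO₂ ÷ 44.009 g/mol = 0.089323 mol
mol H = 2 × 0.4023 g H₂O ÷ 18.015 g/mol = 0.044663 mol
Divide by the smallest (0.044663 mol): C 2.000, H 1.000
Empirical formula: C2H
Empirical-formula mass = 25.03 g/mol; 100 ÷ 25.03 ≈ 4, so the molecular formula is C8H4.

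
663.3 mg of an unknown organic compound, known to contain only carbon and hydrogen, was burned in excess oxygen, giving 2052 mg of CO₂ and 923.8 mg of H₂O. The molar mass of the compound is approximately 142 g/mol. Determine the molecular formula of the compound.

mol C = 2.052 g CO₂ ÷ 44.009 g/mol = 0.046627 mol
mol H = 2 × 0.9238 g H₂O ÷ 18.015 g/mol = 0.10256 mol
Divide by the smallest (0.046627 mol): C 1.000, H 2.200
Multiplying each by 5 gives whole numbers: C 5.00, H 11.00
Empirical formula: C5H11
Empirical-formula mass = 71.14 g/mol; 142 ÷ 71.14 ≈ 2, so the molecular formula is C10H22.

C10H22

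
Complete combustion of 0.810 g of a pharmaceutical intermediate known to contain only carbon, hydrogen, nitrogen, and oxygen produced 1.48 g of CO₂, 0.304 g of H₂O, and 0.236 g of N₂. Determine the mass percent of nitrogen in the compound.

29.1%

mol C = 1.48 g CO₂ ÷ 44.009 g/mol = 0.03363 mol
mol H = 2 × 0.304 g H₂O ÷ 18.015 g/mol = 0.03375 mol
mol N = 2 × 0.236 g N₂ ÷ 28.014 g/mol = 0.01685 mol
mass O = 0.810 − (0.4039 + 0.03402 + 0.2360) = 0.1361 g → mol O = 0.1361 ÷ 15.999 = 0.008504 mol
mass % N = 0.2360 g ÷ 0.810 g × 100%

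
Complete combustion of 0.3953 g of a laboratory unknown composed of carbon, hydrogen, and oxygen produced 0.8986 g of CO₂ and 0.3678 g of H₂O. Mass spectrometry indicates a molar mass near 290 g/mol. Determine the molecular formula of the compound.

C15H30O5

mol C = 0.8986 g CO₂ ÷ 44.009 g/mol = 0.020419 mol
mol H = 2 × 0.3678 g H₂O ÷ 18.015 g/mol = 0.040833 mol
mass O = 0.3953 − (0.24525 + 0.041159) = 0.10889 g → mol O = 0.10889 ÷ 15.999 = 0.0068063 mol
Divide by the smallest (0.0068063 mol): C 3.000, H 5.999, O 1.000
Empirical formula: C3H6O
Empirical-formula mass = 58.08 g/mol; 290 ÷ 58.08 ≈ 5, so the molecular formula is C15H30O5.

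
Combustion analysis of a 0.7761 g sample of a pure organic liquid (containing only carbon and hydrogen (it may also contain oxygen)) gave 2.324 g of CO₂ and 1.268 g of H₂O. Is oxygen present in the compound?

mol C = 2.324 g CO₂ ÷ 44.009 g/mol = 0.052807 mol
mol H = 2 × 1.268 g H₂O ÷ 18.015 g/mol = 0.14077 mol
C and H together account for 0.77617 g — essentially the entire 0.7761 g sample — so the compound contains no oxygen.

no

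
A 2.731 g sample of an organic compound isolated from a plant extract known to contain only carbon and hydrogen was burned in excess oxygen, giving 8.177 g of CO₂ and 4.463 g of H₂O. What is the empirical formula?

C3H8

mol C = 8.177 g CO₂ ÷ 44.009 g/mol = 0.18580 mol
mol H = 2 × 4.463 g H₂O ÷ 18.015 g/mol = 0.49548 mol
Divide by the smallest (0.18580 mol): C 1.000, H 2.667
Multiplying each by 3 gives whole numbers: C 3.00, H 8.00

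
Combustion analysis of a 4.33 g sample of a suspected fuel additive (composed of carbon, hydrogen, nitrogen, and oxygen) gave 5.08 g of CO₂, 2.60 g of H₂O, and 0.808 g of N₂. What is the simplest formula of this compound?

mol C = 5.08 g CO₂ ÷ 44.009 g/mol = 0.1154 mol
mol H = 2 × 2.60 g H₂O ÷ 18.015 g/mol = 0.2886 mol
mol N = 2 × 0.808 g N₂ ÷ 28.014 g/mol = 0.05769 mol
mass O = 4.33 − (1.386 + 0.2910 + 0.8080) = 1.845 g → mol O = 1.845 ÷ 15.999 = 0.1153 mol
Divide by the smallest (0.05769 mol): C 2.001, H 5.004, N 1.000, O 1.999

C2H5NO2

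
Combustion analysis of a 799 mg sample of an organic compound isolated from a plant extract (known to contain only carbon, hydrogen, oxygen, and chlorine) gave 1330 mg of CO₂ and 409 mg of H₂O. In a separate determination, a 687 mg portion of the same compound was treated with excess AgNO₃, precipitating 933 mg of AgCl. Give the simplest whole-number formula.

mol C = 1.33 g CO₂ ÷ 44.009 g/mol = 0.03022 mol
mol H = 2 × 0.409 g H₂O ÷ 18.015 g/mol = 0.04541 mol
From the AgCl data: mol Cl per gram of compound = (0.933 ÷ 143.318) ÷ 0.687 = 0.009476 mol/g, so in the 0.799 g combustion sample mol Cl = 0.007571 mol
mass O = 0.799 − (0.3630 + 0.04577 + 0.2684) = 0.1218 g → mol O = 0.1218 ÷ 15.999 = 0.007616 mol
Divide by the smallest (0.007571 mol): C 3.992, H 5.997, Cl 1.000, O 1.006

C4H6ClO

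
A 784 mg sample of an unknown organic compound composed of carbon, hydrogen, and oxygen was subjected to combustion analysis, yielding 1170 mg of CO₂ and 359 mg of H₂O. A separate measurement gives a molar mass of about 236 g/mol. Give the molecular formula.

C8H12O8

mol C = 1.17 g CO₂ ÷ 44.009 g/mol = 0.02659 mol
mol H = 2 × 0.359 g H₂O ÷ 18.015 g/mol = 0.03986 mol
mass O = 0.784 − (0.3193 + 0.04017) = 0.4245 g → mol O = 0.4245 ÷ 15.999 = 0.02653 mol
Divide by the smallest (0.02653 mol): C 1.002, H 1.502, O 1.000
Multiplying each by 2 gives whole numbers: C 2.00, H 3.00, O 2.00
Empirical formula: C2H3O2
Empirical-formula mass = 59.04 g/mol; 236 ÷ 59.04 ≈ 4, so the molecular formula is C8H12O8.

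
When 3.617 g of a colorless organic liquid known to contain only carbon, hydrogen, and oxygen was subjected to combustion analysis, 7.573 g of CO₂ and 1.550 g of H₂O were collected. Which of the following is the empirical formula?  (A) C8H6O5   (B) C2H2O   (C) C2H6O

mol C = 7.573 g CO₂ ÷ 44.009 g/mol = 0.17208 mol
mol H = 2 × 1.550 g H₂O ÷ 18.015 g/mol = 0.17208 mol
mass O = 3.617 − (2.0668 + 0.17346) = 1.3767 g → mol O = 1.3767 ÷ 15.999 = 0.086050 mol
Divide by the smallest (0.086050 mol): C 2.000, H 2.000, O 1.000

(B) C2H2O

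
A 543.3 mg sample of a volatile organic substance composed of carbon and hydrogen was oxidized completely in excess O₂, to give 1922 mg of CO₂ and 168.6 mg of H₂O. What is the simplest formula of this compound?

mol C = 1.922 g CO₂ ÷ 44.009 g/mol = 0.043673 mol
mol H = 2 × 0.1686 g H₂O ÷ 18.015 g/mol = 0.018718 mol
Divide by the smallest (0.018718 mol): C 2.333, H 1.000
Multiplying each by 3 gives whole numbers: C 7.00, H 3.00

C7H3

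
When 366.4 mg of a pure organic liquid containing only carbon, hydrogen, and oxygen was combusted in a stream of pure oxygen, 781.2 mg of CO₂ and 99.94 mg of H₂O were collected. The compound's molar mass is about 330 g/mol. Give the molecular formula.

C16H10O8

mol C = 0.7812 g CO₂ ÷ 44.009 g/mol = 0.017751 mol
mol H = 2 × 0.09994 g H₂O ÷ 18.015 g/mol = 0.011095 mol
mass O = 0.3664 − (0.21321 + 0.011184) = 0.14201 g → mol O = 0.14201 ÷ 15.999 = 0.0088762 mol
Divide by the smallest (0.0088762 mol): C 2.000, H 1.250, O 1.000
Multiplying each by 4 gives whole numbers: C 8.00, H 5.00, O 4.00
Empirical formula: C8H5O4
Empirical-formula mass = 165.12 g/mol; 330 ÷ 165.12 ≈ 2, so the molecular formula is C16H10O8.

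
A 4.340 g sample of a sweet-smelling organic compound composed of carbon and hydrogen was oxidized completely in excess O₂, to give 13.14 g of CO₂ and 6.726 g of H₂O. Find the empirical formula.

mol C = 13.14 g CO₂ ÷ 44.009 g/mol = 0.29858 mol
mol H = 2 × 6.726 g H₂O ÷ 18.015 g/mol = 0.74671 mol
Divide by the smallest (0.29858 mol): C 1.000, H 2.501
Multiplying each by 2 gives whole numbers: C 2.00, H 5.00

C2H5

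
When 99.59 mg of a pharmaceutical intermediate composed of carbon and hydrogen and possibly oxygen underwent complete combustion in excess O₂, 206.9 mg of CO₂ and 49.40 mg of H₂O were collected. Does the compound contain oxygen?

mol C = 0.2069 g CO₂ ÷ 44.009 g/mol = 0.0047013 mol
mol H = 2 × 0.04940 g H₂O ÷ 18.015 g/mol = 0.0054843 mol
C and H account for only 0.061996 g of the 0.09959 g sample; the remaining 0.037594 g must be oxygen.

yes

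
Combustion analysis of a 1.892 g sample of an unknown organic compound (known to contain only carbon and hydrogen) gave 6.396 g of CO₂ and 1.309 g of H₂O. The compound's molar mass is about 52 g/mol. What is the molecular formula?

mol C = 6.396 g CO₂ ÷ 44.009 g/mol = 0.14533 mol
mol H = 2 × 1.309 g H₂O ÷ 18.015 g/mol = 0.14532 mol
Divide by the smallest (0.14532 mol): C 1.000, H 1.000
Empirical formula: CH
Empirical-formula mass = 13.02 g/mol; 52 ÷ 13.02 ≈ 4, so the molecular formula is C4H4.

C4H4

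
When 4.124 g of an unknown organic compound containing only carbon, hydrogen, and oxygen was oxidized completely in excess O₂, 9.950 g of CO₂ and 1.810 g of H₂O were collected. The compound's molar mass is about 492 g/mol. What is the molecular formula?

C27H24O9

mol C = 9.950 g CO₂ ÷ 44.009 g/mol = 0.22609 mol
mol H = 2 × 1.810 g H₂O ÷ 18.015 g/mol = 0.20094 mol
mass O = 4.124 − (2.7156 + 0.20255) = 1.2059 g → mol O = 1.2059 ÷ 15.999 = 0.075372 mol
Divide by the smallest (0.075372 mol): C 3.000, H 2.666, O 1.000
Multiplying each by 3 gives whole numbers: C 9.00, H 8.00, O 3.00
Empirical formula: C9H8O3
Empirical-formula mass = 164.16 g/mol; 492 ÷ 164.16 ≈ 3, so the molecular formula is C27H24O9.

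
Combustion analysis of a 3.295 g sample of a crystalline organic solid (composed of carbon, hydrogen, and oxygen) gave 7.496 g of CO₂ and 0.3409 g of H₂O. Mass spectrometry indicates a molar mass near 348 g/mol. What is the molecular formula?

C18H4O8

mol C = 7.496 g CO₂ ÷ 44.009 g/mol = 0.17033 mol
mol H = 2 × 0.3409 g H₂O ÷ 18.015 g/mol = 0.037846 mol
mass O = 3.295 − (2.0458 + 0.038149) = 1.2110 g → mol O = 1.2110 ÷ 15.999 = 0.075694 mol
Divide by the smallest (0.037846 mol): C 4.501, H 1.000, O 2.000
Multiplying each by 2 gives whole numbers: C 9.00, H 2.00, O 4.00
Empirical formula: C9H2O4
Empirical-formula mass = 174.11 g/mol; 348 ÷ 174.11 ≈ 2, so the molecular formula is C18H4O8.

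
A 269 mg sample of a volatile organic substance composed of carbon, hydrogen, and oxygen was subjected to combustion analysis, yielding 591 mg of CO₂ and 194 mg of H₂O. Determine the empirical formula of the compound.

mol C = 0.591 g CO₂ ÷ 44.009 g/mol = 0.01343 mol
mol H = 2 × 0.194 g H₂O ÷ 18.015 g/mol = 0.02154 mol
mass O = 0.269 − (0.1613 + 0.02171) = 0.08599 g → mol O = 0.08599 ÷ 15.999 = 0.005375 mol
Divide by the smallest (0.005375 mol): C 2.498, H 4.007, O 1.000
Multiplying each by 2 gives whole numbers: C 5.00, H 8.01, O 2.00

C5H8O2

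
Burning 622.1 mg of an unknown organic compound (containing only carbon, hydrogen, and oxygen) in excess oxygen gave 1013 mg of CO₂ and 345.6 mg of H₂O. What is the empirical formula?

C6H10O5

mol C = 1.013 g CO₂ ÷ 44.009 g/mol = 0.023018 mol
mol H = 2 × 0.3456 g H₂O ÷ 18.015 g/mol = 0.038368 mol
mass O = 0.6221 − (0.27647 + 0.038675) = 0.30696 g → mol O = 0.30696 ÷ 15.999 = 0.019186 mol
Divide by the smallest (0.019186 mol): C 1.200, H 2.000, O 1.000
Multiplying each by 5 gives whole numbers: C 6.00, H 10.00, O 5.00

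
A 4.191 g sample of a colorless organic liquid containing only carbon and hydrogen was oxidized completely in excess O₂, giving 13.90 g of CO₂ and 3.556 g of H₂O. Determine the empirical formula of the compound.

mol C = 13.90 g CO₂ ÷ 44.009 g/mol = 0.31584 mol
mol H = 2 × 3.556 g H₂O ÷ 18.015 g/mol = 0.39478 mol
Divide by the smallest (0.31584 mol): C 1.000, H 1.250
Multiplying each by 4 gives whole numbers: C 4.00, H 5.00

C4H5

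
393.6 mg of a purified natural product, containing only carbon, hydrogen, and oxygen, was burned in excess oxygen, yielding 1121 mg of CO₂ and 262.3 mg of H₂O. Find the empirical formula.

mol C = 1.121 g CO₂ ÷ 44.009 g/mol = 0.025472 mol
mol H = 2 × 0.2623 g H₂O ÷ 18.015 g/mol = 0.029120 mol
mass O = 0.3936 − (0.30594 + 0.029353) = 0.058302 g → mol O = 0.058302 ÷ 15.999 = 0.0036441 mol
Divide by the smallest (0.0036441 mol): C 6.990, H 7.991, O 1.000

C7H8O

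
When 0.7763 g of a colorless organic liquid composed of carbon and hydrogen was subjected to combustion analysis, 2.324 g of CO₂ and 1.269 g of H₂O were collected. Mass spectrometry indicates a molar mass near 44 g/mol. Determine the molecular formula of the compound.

mol C = 2.324 g CO₂ ÷ 44.009 g/mol = 0.052807 mol
mol H = 2 × 1.269 g H₂O ÷ 18.015 g/mol = 0.14088 mol
Divide by the smallest (0.052807 mol): C 1.000, H 2.668
Multiplying each by 3 gives whole numbers: C 3.00, H 8.00
Empirical formula: C3H8
Empirical-formula mass = 44.10 g/mol; 44 ÷ 44.10 ≈ 1, so the molecular formula is C3H8.

C3H8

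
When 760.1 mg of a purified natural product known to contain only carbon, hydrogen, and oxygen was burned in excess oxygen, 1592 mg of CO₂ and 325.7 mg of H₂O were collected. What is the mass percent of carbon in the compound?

57.16%

mol C = 1.592 g CO₂ ÷ 44.009 g/mol = 0.036174 mol
mol H = 2 × 0.3257 g H₂O ÷ 18.015 g/mol = 0.036159 mol
mass O = 0.7601 − (0.43449 + 0.036448) = 0.28916 g → mol O = 0.28916 ÷ 15.999 = 0.018074 mol
mass % C = 0.43449 g ÷ 0.7601 g × 100%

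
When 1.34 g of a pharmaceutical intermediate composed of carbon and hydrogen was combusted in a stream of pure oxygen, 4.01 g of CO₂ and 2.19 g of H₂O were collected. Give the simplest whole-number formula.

mol C = 4.01 g CO₂ ÷ 44.009 g/mol = 0.09112 mol
mol H = 2 × 2.19 g H₂O ÷ 18.015 g/mol = 0.2431 mol
Divide by the smallest (0.09112 mol): C 1.000, H 2.668
Multiplying each by 3 gives whole numbers: C 3.00, H 8.00

C3H8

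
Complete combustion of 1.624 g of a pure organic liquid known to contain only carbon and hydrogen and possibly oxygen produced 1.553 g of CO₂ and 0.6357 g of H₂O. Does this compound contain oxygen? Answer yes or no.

mol C = 1.553 g CO₂ ÷ 44.009 g/mol = 0.035288 mol
mol H = 2 × 0.6357 g H₂O ÷ 18.015 g/mol = 0.070575 mol
C and H account for only 0.49499 g of the 1.624 g sample; the remaining 1.1290 g must be oxygen.

yes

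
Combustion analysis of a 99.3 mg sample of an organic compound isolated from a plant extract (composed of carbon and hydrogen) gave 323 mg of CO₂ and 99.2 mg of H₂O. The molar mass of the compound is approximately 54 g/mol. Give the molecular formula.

C4H6

mol C = 0.323 g CO₂ ÷ 44.009 g/mol = 0.007339 mol
mol H = 2 × 0.0992 g H₂O ÷ 18.015 g/mol = 0.01101 mol
Divide by the smallest (0.007339 mol): C 1.000, H 1.501
Multiplying each by 2 gives whole numbers: C 2.00, H 3.00
Empirical formula: C2H3
Empirical-formula mass = 27.05 g/mol; 54 ÷ 27.05 ≈ 2, so the molecular formula is C4H6.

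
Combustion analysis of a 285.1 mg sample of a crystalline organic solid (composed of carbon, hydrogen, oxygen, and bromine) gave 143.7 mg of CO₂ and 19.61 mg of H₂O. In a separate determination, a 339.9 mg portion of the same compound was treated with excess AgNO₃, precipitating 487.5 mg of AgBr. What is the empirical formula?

C3H2Br2O4

mol C = 0.1437 g CO₂ ÷ 44.009 g/mol = 0.0032652 mol
mol H = 2 × 0.01961 g H₂O ÷ 18.015 g/mol = 0.0021771 mol
From the AgBr data: mol Br per gram of compound = (0.4875 ÷ 187.772) ÷ 0.3399 = 0.0076382 mol/g, so in the 0.2851 g combustion sample mol Br = 0.0021777 mol
mass O = 0.2851 − (0.039219 + 0.0021945 + 0.17400) = 0.069683 g → mol O = 0.069683 ÷ 15.999 = 0.0043555 mol
Divide by the smallest (0.0021771 mol): C 1.500, H 1.000, Br 1.000, O 2.001
Multiplying each by 2 gives whole numbers: C 3.00, H 2.00, Br 2.00, O 4.00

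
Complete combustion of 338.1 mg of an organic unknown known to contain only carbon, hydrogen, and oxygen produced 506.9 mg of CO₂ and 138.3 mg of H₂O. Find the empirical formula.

C3H4O3

mol C = 0.5069 g CO₂ ÷ 44.009 g/mol = 0.011518 mol
mol H = 2 × 0.1383 g H₂O ÷ 18.015 g/mol = 0.015354 mol
mass O = 0.3381 − (0.13834 + 0.015477) = 0.18428 g → mol O = 0.18428 ÷ 15.999 = 0.011518 mol
Divide by the smallest (0.011518 mol): C 1.000, H 1.333, O 1.000
Multiplying each by 3 gives whole numbers: C 3.00, H 4.00, O 3.00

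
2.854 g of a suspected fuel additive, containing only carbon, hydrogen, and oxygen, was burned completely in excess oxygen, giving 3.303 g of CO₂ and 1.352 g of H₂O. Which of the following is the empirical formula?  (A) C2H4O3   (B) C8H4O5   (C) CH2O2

(A) C2H4O3

mol C = 3.303 g CO₂ ÷ 44.009 g/mol = 0.075053 mol
mol H = 2 × 1.352 g H₂O ÷ 18.015 g/mol = 0.15010 mol
mass O = 2.854 − (0.90146 + 0.15130) = 1.8012 g → mol O = 1.8012 ÷ 15.999 = 0.11258 mol
Divide by the smallest (0.075053 mol): C 1.000, H 2.000, O 1.500
Multiplying each by 2 gives whole numbers: C 2.00, H 4.00, O 3.00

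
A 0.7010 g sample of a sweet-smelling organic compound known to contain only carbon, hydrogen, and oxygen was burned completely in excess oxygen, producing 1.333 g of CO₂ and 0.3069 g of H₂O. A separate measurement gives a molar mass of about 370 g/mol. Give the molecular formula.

C16H18O10

mol C = 1.333 g CO₂ ÷ 44.009 g/mol = 0.030289 mol
mol H = 2 × 0.3069 g H₂O ÷ 18.015 g/mol = 0.034072 mol
mass O = 0.7010 − (0.36380 + 0.034344) = 0.30285 g → mol O = 0.30285 ÷ 15.999 = 0.018929 mol
Divide by the smallest (0.018929 mol): C 1.600, H 1.800, O 1.000
Multiplying each by 5 gives whole numbers: C 8.00, H 9.00, O 5.00
Empirical formula: C8H9O5
Empirical-formula mass = 185.16 g/mol; 370 ÷ 185.16 ≈ 2, so the molecular formula is C16H18O10.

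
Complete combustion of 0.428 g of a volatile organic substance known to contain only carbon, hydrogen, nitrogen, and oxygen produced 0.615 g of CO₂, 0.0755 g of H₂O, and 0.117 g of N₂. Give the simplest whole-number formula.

mol C = 0.615 g CO₂ ÷ 44.009 g/mol = 0.01397 mol
mol H = 2 × 0.0755 g H₂O ÷ 18.015 g/mol = 0.008382 mol
mol N = 2 × 0.117 g N₂ ÷ 28.014 g/mol = 0.008353 mol
mass O = 0.428 − (0.1678 + 0.008449 + 0.1170) = 0.1347 g → mol O = 0.1347 ÷ 15.999 = 0.008420 mol
Divide by the smallest (0.008353 mol): C 1.673, H 1.003, N 1.000, O 1.008
Multiplying each by 3 gives whole numbers: C 5.02, H 3.01, N 3.00, O 3.02

C5H3N3O3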